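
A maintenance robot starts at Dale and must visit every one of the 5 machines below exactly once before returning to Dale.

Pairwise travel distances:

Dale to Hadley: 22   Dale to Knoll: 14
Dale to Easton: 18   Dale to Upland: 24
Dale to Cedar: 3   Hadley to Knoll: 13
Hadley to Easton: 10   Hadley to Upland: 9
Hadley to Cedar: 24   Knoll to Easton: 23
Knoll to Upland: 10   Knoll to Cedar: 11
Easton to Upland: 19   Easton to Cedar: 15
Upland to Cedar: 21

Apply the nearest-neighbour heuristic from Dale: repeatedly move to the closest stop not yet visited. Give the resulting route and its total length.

At Dale the remaining stops are Cedar 3, Knoll 14, Easton 18, Hadley 22, Upland 24; go to Cedar.
At Cedar the remaining stops are Knoll 11, Easton 15, Upland 21, Hadley 24; go to Knoll.
At Knoll the remaining stops are Upland 10, Hadley 13, Easton 23; go to Upland.
At Upland the remaining stops are Hadley 9, Easton 19; go to Hadley.
At Hadley the remaining stops are Easton 10; go to Easton.
Return Easton→Dale: 18.
Total = 3 + 11 + 10 + 9 + 10 + 18 = 61.

Total distance 61 via the nearest-neighbour route Dale → Cedar → Knoll → Upland → Hadley → Easton → Dale.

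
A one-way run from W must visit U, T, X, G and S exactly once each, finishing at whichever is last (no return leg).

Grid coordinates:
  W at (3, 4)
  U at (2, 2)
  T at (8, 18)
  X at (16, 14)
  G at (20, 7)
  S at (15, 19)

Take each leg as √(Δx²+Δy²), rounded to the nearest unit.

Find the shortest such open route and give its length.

Minimum one-way distance = 39.

There are 5! = 120 possible orderings.
W→U→T→X→G→S: 2+17+9+8+13 = 49
W→U→T→X→S→G: 2+17+9+5+13 = 46
W→U→T→G→X→S: 2+17+16+8+5 = 48
W→U→T→G→S→X: 2+17+16+13+5 = 53
W→U→T→S→X→G: 2+17+7+5+8 = 39
W→U→T→S→G→X: 2+17+7+13+8 = 47
W→U→X→T→G→S: 2+18+9+16+13 = 58
W→U→X→T→S→G: 2+18+9+7+13 = 49
W→U→X→G→T→S: 2+18+8+16+7 = 51
W→U→X→G→S→T: 2+18+8+13+7 = 48
W→U→X→S→T→G: 2+18+5+7+16 = 48
W→U→X→S→G→T: 2+18+5+13+16 = 54
W→U→G→T→X→S: 2+19+16+9+5 = 51
W→U→G→T→S→X: 2+19+16+7+5 = 49
… (106 more)
The minimum is 39.
One shortest path: W → U → T → S → X → G.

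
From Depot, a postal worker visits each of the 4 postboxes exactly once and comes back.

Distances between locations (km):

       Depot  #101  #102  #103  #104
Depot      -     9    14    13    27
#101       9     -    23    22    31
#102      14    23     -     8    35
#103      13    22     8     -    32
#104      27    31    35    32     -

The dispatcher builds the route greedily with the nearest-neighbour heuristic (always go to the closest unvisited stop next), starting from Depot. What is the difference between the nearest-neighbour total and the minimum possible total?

The nearest-neighbour route is 7 km longer than optimal.

From Depot: #101=9, #103=13, #102=14, #104=27 → choose #101 (9).
From #101: #103=22, #102=23, #104=31 → choose #103 (22).
From #103: #102=8, #104=32 → choose #102 (8).
From #102: #104=35 → choose #104 (35).
NN route Depot → #101 → #103 → #102 → #104 → Depot costs 101.
Optimal: Depot → #101 → #104 → #103 → #102 → Depot costs 94 (by enumerating all 12 distinct tours).
Excess = 101 − 94 = 7.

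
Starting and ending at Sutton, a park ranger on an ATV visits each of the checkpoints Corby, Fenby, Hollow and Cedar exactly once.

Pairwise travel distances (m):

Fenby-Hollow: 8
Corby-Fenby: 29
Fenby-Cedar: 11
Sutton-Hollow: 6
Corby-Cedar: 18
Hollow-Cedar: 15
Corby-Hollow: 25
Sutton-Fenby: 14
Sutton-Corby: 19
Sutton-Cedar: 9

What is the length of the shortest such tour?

Shortest round trip = 62 m.

Sutton - Corby - Fenby - Hollow - Cedar - Sutton: 19+29+8+15+9 = 80
Sutton - Corby - Fenby - Cedar - Hollow - Sutton: 19+29+11+15+6 = 80
Sutton - Corby - Hollow - Fenby - Cedar - Sutton: 19+25+8+11+9 = 72
Sutton - Corby - Hollow - Cedar - Fenby - Sutton: 19+25+15+11+14 = 84
Sutton - Corby - Cedar - Fenby - Hollow - Sutton: 19+18+11+8+6 = 62
Sutton - Corby - Cedar - Hollow - Fenby - Sutton: 19+18+15+8+14 = 74
Sutton - Fenby - Corby - Hollow - Cedar - Sutton: 14+29+25+15+9 = 92
Sutton - Fenby - Corby - Cedar - Hollow - Sutton: 14+29+18+15+6 = 82
Sutton - Fenby - Hollow - Corby - Cedar - Sutton: 14+8+25+18+9 = 74
Sutton - Fenby - Cedar - Corby - Hollow - Sutton: 14+11+18+25+6 = 74
Sutton - Hollow - Corby - Fenby - Cedar - Sutton: 6+25+29+11+9 = 80
Sutton - Hollow - Fenby - Corby - Cedar - Sutton: 6+8+29+18+9 = 70
The minimum is 62.
One optimal route: Sutton → Corby → Cedar → Fenby → Hollow → Sutton (or its reverse).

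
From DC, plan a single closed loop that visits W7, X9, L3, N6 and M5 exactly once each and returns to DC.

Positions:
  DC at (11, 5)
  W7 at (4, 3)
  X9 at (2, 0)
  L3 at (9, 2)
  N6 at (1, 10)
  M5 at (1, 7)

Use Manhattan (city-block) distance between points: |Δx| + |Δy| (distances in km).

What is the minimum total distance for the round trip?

With 5 stops there are 5!/2 = 60 distinct round trips (a route and its reverse cost the same).
DC-W7-X9-L3-N6-M5-DC: 9+5+9+16+3+12 = 54
DC-W7-X9-L3-M5-N6-DC: 9+5+9+13+3+15 = 54
DC-W7-X9-N6-L3-M5-DC: 9+5+11+16+13+12 = 66
DC-W7-X9-N6-M5-L3-DC: 9+5+11+3+13+5 = 46
DC-W7-X9-M5-L3-N6-DC: 9+5+8+13+16+15 = 66
DC-W7-X9-M5-N6-L3-DC: 9+5+8+3+16+5 = 46
DC-W7-L3-X9-N6-M5-DC: 9+6+9+11+3+12 = 50
DC-W7-L3-X9-M5-N6-DC: 9+6+9+8+3+15 = 50
DC-W7-L3-N6-X9-M5-DC: 9+6+16+11+8+12 = 62
DC-W7-L3-N6-M5-X9-DC: 9+6+16+3+8+14 = 56
DC-W7-L3-M5-X9-N6-DC: 9+6+13+8+11+15 = 62
DC-W7-L3-M5-N6-X9-DC: 9+6+13+3+11+14 = 56
DC-W7-N6-X9-L3-M5-DC: 9+10+11+9+13+12 = 64
DC-W7-N6-X9-M5-L3-DC: 9+10+11+8+13+5 = 56
… (46 more)
DC-L3-W7-X9-N6-M5-DC: 5+6+5+11+3+12 = 42  ← best
The minimum is 42.
One optimal route: DC → L3 → W7 → X9 → N6 → M5 → DC (or its reverse).

Shortest round trip = 42 km.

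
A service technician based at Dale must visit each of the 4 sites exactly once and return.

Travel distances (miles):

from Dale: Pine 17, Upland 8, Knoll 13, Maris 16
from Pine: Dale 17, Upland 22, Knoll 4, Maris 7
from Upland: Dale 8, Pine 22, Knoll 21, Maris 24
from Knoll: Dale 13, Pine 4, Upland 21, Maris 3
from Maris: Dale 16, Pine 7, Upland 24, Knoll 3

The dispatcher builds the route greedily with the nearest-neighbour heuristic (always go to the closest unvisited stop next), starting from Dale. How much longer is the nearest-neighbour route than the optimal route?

Dale: Upland=8, Knoll=13, Maris=16, Pine=17 ⇒ Upland
Upland: Knoll=21, Pine=22, Maris=24 ⇒ Knoll
Knoll: Maris=3, Pine=4 ⇒ Maris
Maris: Pine=7 ⇒ Pine
NN route Dale → Upland → Knoll → Maris → Pine → Dale costs 56.
Optimal: Dale → Upland → Pine → Knoll → Maris → Dale costs 53 (by enumerating all 12 distinct tours).
Excess = 56 − 53 = 3.

Excess over optimum: 3 miles.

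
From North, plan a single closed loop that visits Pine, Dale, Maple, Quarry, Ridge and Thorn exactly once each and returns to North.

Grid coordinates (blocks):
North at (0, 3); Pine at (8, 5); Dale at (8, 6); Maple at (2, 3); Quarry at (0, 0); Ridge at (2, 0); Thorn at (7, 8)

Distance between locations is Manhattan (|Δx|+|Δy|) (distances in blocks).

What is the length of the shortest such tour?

North → Pine → Dale → Maple → Quarry → Ridge → Thorn → North: 10+1+9+5+2+13+12 = 52
North → Pine → Dale → Maple → Quarry → Thorn → Ridge → North: 10+1+9+5+15+13+5 = 58
North → Pine → Dale → Maple → Ridge → Quarry → Thorn → North: 10+1+9+3+2+15+12 = 52
North → Pine → Dale → Maple → Ridge → Thorn → Quarry → North: 10+1+9+3+13+15+3 = 54
North → Pine → Dale → Maple → Thorn → Quarry → Ridge → North: 10+1+9+10+15+2+5 = 52
North → Pine → Dale → Maple → Thorn → Ridge → Quarry → North: 10+1+9+10+13+2+3 = 48
North → Pine → Dale → Quarry → Maple → Ridge → Thorn → North: 10+1+14+5+3+13+12 = 58
North → Pine → Dale → Quarry → Maple → Thorn → Ridge → North: 10+1+14+5+10+13+5 = 58
… (352 more)
North → Pine → Dale → Thorn → Maple → Ridge → Quarry → North: 10+1+3+10+3+2+3 = 32  ← best
The minimum is 32.
One optimal route: North → Pine → Dale → Thorn → Maple → Ridge → Quarry → North (or its reverse).

32 blocks — the shortest possible round trip.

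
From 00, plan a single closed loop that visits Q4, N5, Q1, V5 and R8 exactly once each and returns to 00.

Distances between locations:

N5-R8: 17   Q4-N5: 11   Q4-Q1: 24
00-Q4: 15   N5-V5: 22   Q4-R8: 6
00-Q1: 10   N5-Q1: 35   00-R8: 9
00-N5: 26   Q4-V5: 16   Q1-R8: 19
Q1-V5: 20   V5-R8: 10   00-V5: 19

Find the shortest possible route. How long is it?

78 — the shortest possible round trip.

There are 60 distinct closed tours to check (reversals are equivalent).
00 → Q4 → N5 → Q1 → V5 → R8 → 00: 15+11+35+20+10+9 = 100
00 → Q4 → N5 → Q1 → R8 → V5 → 00: 15+11+35+19+10+19 = 109
00 → Q4 → N5 → V5 → Q1 → R8 → 00: 15+11+22+20+19+9 = 96
00 → Q4 → N5 → V5 → R8 → Q1 → 00: 15+11+22+10+19+10 = 87
00 → Q4 → N5 → R8 → Q1 → V5 → 00: 15+11+17+19+20+19 = 101
00 → Q4 → N5 → R8 → V5 → Q1 → 00: 15+11+17+10+20+10 = 83
00 → Q4 → Q1 → N5 → V5 → R8 → 00: 15+24+35+22+10+9 = 115
00 → Q4 → Q1 → N5 → R8 → V5 → 00: 15+24+35+17+10+19 = 120
00 → Q4 → Q1 → V5 → N5 → R8 → 00: 15+24+20+22+17+9 = 107
00 → Q4 → Q1 → V5 → R8 → N5 → 00: 15+24+20+10+17+26 = 112
00 → Q4 → Q1 → R8 → N5 → V5 → 00: 15+24+19+17+22+19 = 116
00 → Q4 → Q1 → R8 → V5 → N5 → 00: 15+24+19+10+22+26 = 116
00 → Q4 → V5 → N5 → Q1 → R8 → 00: 15+16+22+35+19+9 = 116
00 → Q4 → V5 → N5 → R8 → Q1 → 00: 15+16+22+17+19+10 = 99
… (46 more)
00 → Q1 → V5 → N5 → Q4 → R8 → 00: 10+20+22+11+6+9 = 78  ← best
The minimum is 78.
One optimal route: 00 → Q1 → V5 → N5 → Q4 → R8 → 00 (or its reverse).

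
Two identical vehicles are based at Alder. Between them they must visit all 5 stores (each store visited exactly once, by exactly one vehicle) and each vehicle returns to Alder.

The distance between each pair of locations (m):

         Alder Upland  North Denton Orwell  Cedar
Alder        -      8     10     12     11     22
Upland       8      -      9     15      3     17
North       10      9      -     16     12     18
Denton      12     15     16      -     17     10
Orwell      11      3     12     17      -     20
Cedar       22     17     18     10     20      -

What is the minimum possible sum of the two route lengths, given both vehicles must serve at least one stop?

Minimum combined distance: 72 m.

Try each way of splitting the stops between the two vehicles (each non-empty) and, for each split, find the best tour for each vehicle:
  {Upland} + {North, Denton, Orwell, Cedar}: 16 + 63 = 79
  {North} + {Upland, Denton, Orwell, Cedar}: 20 + 53 = 73
  {Upland, North} + {Denton, Orwell, Cedar}: 27 + 53 = 80
  {Denton} + {Upland, North, Orwell, Cedar}: 24 + 59 = 83
  {Upland, Denton} + {North, Orwell, Cedar}: 35 + 59 = 94
  {North, Denton} + {Upland, Orwell, Cedar}: 38 + 53 = 91
  … (15 splits in total)
  {Upland, Orwell} + {North, Denton, Cedar}: 22 + 50 = 72  ← best
Best: vehicle 1 Alder → Upland → Orwell → Alder = 22; vehicle 2 Alder → North → Cedar → Denton → Alder = 50; combined 72.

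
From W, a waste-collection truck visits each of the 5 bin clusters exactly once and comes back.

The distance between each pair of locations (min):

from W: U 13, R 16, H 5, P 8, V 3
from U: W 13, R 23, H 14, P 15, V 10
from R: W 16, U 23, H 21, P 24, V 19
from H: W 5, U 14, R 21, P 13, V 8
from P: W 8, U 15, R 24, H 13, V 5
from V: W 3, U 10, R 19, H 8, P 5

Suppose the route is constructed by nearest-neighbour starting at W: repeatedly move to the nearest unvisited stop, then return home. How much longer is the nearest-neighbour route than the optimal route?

W: V=3, H=5, P=8, U=13, R=16 ⇒ V
V: P=5, H=8, U=10, R=19 ⇒ P
P: H=13, U=15, R=24 ⇒ H
H: U=14, R=21 ⇒ U
U: R=23 ⇒ R
NN route W → V → P → H → U → R → W costs 74.
Optimal: W → R → U → P → V → H → W costs 72 (by enumerating all 60 distinct tours).
Excess = 74 − 72 = 2.

Excess over optimum: 2 min.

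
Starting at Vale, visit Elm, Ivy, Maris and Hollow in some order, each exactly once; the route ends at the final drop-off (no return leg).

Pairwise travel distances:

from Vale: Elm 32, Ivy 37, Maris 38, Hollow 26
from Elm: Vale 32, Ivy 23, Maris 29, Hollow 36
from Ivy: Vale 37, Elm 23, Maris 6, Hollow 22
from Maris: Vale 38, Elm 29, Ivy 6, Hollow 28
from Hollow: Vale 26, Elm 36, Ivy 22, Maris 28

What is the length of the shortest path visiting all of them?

There are 4! = 24 possible orderings.
Vale - Elm - Ivy - Maris - Hollow: 32+23+6+28 = 89
Vale - Elm - Ivy - Hollow - Maris: 32+23+22+28 = 105
Vale - Elm - Maris - Ivy - Hollow: 32+29+6+22 = 89
Vale - Elm - Maris - Hollow - Ivy: 32+29+28+22 = 111
Vale - Elm - Hollow - Ivy - Maris: 32+36+22+6 = 96
Vale - Elm - Hollow - Maris - Ivy: 32+36+28+6 = 102
Vale - Ivy - Elm - Maris - Hollow: 37+23+29+28 = 117
Vale - Ivy - Elm - Hollow - Maris: 37+23+36+28 = 124
Vale - Ivy - Maris - Elm - Hollow: 37+6+29+36 = 108
Vale - Ivy - Maris - Hollow - Elm: 37+6+28+36 = 107
Vale - Ivy - Hollow - Elm - Maris: 37+22+36+29 = 124
Vale - Ivy - Hollow - Maris - Elm: 37+22+28+29 = 116
Vale - Maris - Elm - Ivy - Hollow: 38+29+23+22 = 112
Vale - Maris - Elm - Hollow - Ivy: 38+29+36+22 = 125
… (10 more)
Vale - Hollow - Ivy - Maris - Elm: 26+22+6+29 = 83  ← best
The minimum is 83.
One shortest path: Vale → Hollow → Ivy → Maris → Elm.

Minimum one-way distance = 83.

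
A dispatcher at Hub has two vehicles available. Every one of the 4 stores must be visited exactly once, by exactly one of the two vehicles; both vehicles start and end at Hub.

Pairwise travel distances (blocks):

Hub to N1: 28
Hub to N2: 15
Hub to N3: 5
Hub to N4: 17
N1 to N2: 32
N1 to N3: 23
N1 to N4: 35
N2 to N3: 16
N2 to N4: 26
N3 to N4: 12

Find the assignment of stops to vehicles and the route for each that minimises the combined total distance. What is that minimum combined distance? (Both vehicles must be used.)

Check every non-empty split of the stops between the two vehicles; for each half take its own optimal tour:
  {N1} + {N2, N3, N4}: 56 + 58 = 114
  {N2} + {N1, N3, N4}: 30 + 80 = 110
  {N1, N2} + {N3, N4}: 75 + 34 = 109
  {N3} + {N1, N2, N4}: 10 + 99 = 109
  {N1, N3} + {N2, N4}: 56 + 58 = 114
  {N2, N3} + {N1, N4}: 36 + 80 = 116
  … (7 splits in total)
Best: vehicle 1 Hub → N1 → N2 → Hub = 75; vehicle 2 Hub → N3 → N4 → Hub = 34; combined 109.

109 blocks — the smallest possible combined total.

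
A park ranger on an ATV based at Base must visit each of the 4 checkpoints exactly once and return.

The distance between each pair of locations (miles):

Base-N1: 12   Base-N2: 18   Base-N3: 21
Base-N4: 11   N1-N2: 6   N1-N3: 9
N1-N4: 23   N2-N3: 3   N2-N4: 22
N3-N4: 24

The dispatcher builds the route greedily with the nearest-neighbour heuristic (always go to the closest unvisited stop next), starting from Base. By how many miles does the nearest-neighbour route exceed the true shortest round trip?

From Base: N4=11, N1=12, N2=18, N3=21 → choose N4 (11).
From N4: N2=22, N1=23, N3=24 → choose N2 (22).
From N2: N3=3, N1=6 → choose N3 (3).
From N3: N1=9 → choose N1 (9).
NN route Base → N4 → N2 → N3 → N1 → Base costs 57.
Optimal: Base → N1 → N2 → N3 → N4 → Base costs 56 (by enumerating all 12 distinct tours).
Excess = 57 − 56 = 1.

1 miles longer than the optimal tour.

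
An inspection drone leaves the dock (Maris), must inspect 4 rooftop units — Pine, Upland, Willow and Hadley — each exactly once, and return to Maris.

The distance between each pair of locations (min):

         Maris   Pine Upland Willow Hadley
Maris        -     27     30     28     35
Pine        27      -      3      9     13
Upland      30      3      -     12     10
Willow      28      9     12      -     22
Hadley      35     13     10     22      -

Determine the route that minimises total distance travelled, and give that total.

There are 12 distinct closed tours to check (reversals are equivalent).
Maris → Pine → Upland → Willow → Hadley → Maris: 27+3+12+22+35 = 99
Maris → Pine → Upland → Hadley → Willow → Maris: 27+3+10+22+28 = 90
Maris → Pine → Willow → Upland → Hadley → Maris: 27+9+12+10+35 = 93
Maris → Pine → Willow → Hadley → Upland → Maris: 27+9+22+10+30 = 98
Maris → Pine → Hadley → Upland → Willow → Maris: 27+13+10+12+28 = 90
Maris → Pine → Hadley → Willow → Upland → Maris: 27+13+22+12+30 = 104
Maris → Upland → Pine → Willow → Hadley → Maris: 30+3+9+22+35 = 99
Maris → Upland → Pine → Hadley → Willow → Maris: 30+3+13+22+28 = 96
Maris → Upland → Willow → Pine → Hadley → Maris: 30+12+9+13+35 = 99
Maris → Upland → Hadley → Pine → Willow → Maris: 30+10+13+9+28 = 90
Maris → Willow → Pine → Upland → Hadley → Maris: 28+9+3+10+35 = 85
Maris → Willow → Upland → Pine → Hadley → Maris: 28+12+3+13+35 = 91
The minimum is 85.
One optimal route: Maris → Willow → Pine → Upland → Hadley → Maris (or its reverse).

Shortest round trip = 85 min.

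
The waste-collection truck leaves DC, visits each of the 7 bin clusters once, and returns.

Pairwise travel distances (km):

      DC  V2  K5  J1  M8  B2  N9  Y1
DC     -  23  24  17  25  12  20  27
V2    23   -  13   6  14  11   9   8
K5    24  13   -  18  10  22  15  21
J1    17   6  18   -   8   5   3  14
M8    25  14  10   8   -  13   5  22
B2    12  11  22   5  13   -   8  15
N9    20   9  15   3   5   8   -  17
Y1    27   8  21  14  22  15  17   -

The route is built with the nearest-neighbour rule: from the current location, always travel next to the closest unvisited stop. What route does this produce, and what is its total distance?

83 km along DC → B2 → J1 → N9 → M8 → K5 → V2 → Y1 → DC.

DC → [B2:12 / J1:17 / N9:20 / V2:23 / K5:24 / M8:25 / Y1:27] → B2 (12)
B2 → [J1:5 / N9:8 / V2:11 / M8:13 / Y1:15 / K5:22] → J1 (5)
J1 → [N9:3 / V2:6 / M8:8 / Y1:14 / K5:18] → N9 (3)
N9 → [M8:5 / V2:9 / K5:15 / Y1:17] → M8 (5)
M8 → [K5:10 / V2:14 / Y1:22] → K5 (10)
K5 → [V2:13 / Y1:21] → V2 (13)
V2 → [Y1:8] → Y1 (8)
Return Y1→DC: 27.
Total = 12 + 5 + 3 + 5 + 10 + 13 + 8 + 27 = 83.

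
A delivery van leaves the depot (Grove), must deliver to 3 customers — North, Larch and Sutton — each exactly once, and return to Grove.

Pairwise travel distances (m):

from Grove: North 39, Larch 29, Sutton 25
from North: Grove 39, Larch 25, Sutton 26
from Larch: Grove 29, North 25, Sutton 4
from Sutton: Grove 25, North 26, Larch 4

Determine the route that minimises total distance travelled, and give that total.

With 3 stops there are 3!/2 = 3 distinct round trips (a route and its reverse cost the same).
Grove → North → Larch → Sutton → Grove: 39+25+4+25 = 93
Grove → North → Sutton → Larch → Grove: 39+26+4+29 = 98
Grove → Larch → North → Sutton → Grove: 29+25+26+25 = 105
The minimum is 93.
One optimal route: Grove → North → Larch → Sutton → Grove (or its reverse).

Minimum total distance: 93 m.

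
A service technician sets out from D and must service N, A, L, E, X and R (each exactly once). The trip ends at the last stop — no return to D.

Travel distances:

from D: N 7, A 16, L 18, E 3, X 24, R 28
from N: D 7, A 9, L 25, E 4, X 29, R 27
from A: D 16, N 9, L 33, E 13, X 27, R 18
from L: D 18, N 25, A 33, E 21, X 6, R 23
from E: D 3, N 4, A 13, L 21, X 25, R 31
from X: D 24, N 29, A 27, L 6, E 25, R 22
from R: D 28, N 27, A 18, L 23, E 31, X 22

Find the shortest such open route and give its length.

There are 6! = 720 possible orderings.
D → N → A → L → E → X → R: 7+9+33+21+25+22 = 117
D → N → A → L → E → R → X: 7+9+33+21+31+22 = 123
D → N → A → L → X → E → R: 7+9+33+6+25+31 = 111
D → N → A → L → X → R → E: 7+9+33+6+22+31 = 108
D → N → A → L → R → E → X: 7+9+33+23+31+25 = 128
D → N → A → L → R → X → E: 7+9+33+23+22+25 = 119
D → N → A → E → L → X → R: 7+9+13+21+6+22 = 78
D → N → A → E → L → R → X: 7+9+13+21+23+22 = 95
… (712 more)
D → E → N → A → R → X → L: 3+4+9+18+22+6 = 62  ← best
The minimum is 62.
One shortest path: D → E → N → A → R → X → L.

Shortest open route: 62.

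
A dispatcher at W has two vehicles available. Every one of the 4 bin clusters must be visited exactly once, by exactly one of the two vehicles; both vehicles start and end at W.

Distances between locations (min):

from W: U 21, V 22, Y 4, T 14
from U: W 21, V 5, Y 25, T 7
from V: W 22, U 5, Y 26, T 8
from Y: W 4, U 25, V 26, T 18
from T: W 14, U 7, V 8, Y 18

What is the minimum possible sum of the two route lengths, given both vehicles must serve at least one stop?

Try each way of splitting the stops between the two vehicles (each non-empty) and, for each split, find the best tour for each vehicle:
  {U} + {V, Y, T}: 42 + 52 = 94
  {V} + {U, Y, T}: 44 + 50 = 94
  {U, V} + {Y, T}: 48 + 36 = 84
  {Y} + {U, V, T}: 8 + 48 = 56
  {U, Y} + {V, T}: 50 + 44 = 94
  {V, Y} + {U, T}: 52 + 42 = 94
  … (7 splits in total)
Best: vehicle 1 W → Y → W = 8; vehicle 2 W → U → V → T → W = 48; combined 56.

Minimum combined distance: 56 min.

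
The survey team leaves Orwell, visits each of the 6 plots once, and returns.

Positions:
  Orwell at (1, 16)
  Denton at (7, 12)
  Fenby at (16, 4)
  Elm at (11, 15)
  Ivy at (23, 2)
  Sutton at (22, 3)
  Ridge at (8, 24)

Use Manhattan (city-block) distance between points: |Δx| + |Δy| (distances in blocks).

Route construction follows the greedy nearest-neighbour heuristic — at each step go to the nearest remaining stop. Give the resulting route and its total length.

At Orwell the remaining stops are Denton 10, Elm 11, Ridge 15, Fenby 27, Sutton 34, Ivy 36; go to Denton.
At Denton the remaining stops are Elm 7, Ridge 13, Fenby 17, Sutton 24, Ivy 26; go to Elm.
At Elm the remaining stops are Ridge 12, Fenby 16, Sutton 23, Ivy 25; go to Ridge.
At Ridge the remaining stops are Fenby 28, Sutton 35, Ivy 37; go to Fenby.
At Fenby the remaining stops are Sutton 7, Ivy 9; go to Sutton.
At Sutton the remaining stops are Ivy 2; go to Ivy.
Return Ivy→Orwell: 36.
Total = 10 + 7 + 12 + 28 + 7 + 2 + 36 = 102.

Total distance 102 blocks via the nearest-neighbour route Orwell → Denton → Elm → Ridge → Fenby → Sutton → Ivy → Orwell.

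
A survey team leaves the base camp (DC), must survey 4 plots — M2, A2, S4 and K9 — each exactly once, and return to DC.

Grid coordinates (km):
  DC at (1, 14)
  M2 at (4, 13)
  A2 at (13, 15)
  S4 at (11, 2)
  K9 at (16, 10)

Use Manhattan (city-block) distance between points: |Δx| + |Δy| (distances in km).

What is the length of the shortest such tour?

Minimum total distance: 56 km.

There are 12 distinct closed tours to check (reversals are equivalent).
DC→M2→A2→S4→K9→DC: 4+11+15+13+19 = 62
DC→M2→A2→K9→S4→DC: 4+11+8+13+22 = 58
DC→M2→S4→A2→K9→DC: 4+18+15+8+19 = 64
DC→M2→S4→K9→A2→DC: 4+18+13+8+13 = 56
DC→M2→K9→A2→S4→DC: 4+15+8+15+22 = 64
DC→M2→K9→S4→A2→DC: 4+15+13+15+13 = 60
DC→A2→M2→S4→K9→DC: 13+11+18+13+19 = 74
DC→A2→M2→K9→S4→DC: 13+11+15+13+22 = 74
DC→A2→S4→M2→K9→DC: 13+15+18+15+19 = 80
DC→A2→K9→M2→S4→DC: 13+8+15+18+22 = 76
DC→S4→M2→A2→K9→DC: 22+18+11+8+19 = 78
DC→S4→A2→M2→K9→DC: 22+15+11+15+19 = 82
The minimum is 56.
One optimal route: DC → M2 → S4 → K9 → A2 → DC (or its reverse).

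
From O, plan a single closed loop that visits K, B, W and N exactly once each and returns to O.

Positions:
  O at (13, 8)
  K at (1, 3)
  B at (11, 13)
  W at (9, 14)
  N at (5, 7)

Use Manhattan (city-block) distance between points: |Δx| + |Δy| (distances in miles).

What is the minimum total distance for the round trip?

Minimum total distance: 46 miles.

With 4 stops there are 4!/2 = 12 distinct round trips (a route and its reverse cost the same).
O - K - B - W - N - O: 17+20+3+11+9 = 60
O - K - B - N - W - O: 17+20+12+11+10 = 70
O - K - W - B - N - O: 17+19+3+12+9 = 60
O - K - W - N - B - O: 17+19+11+12+7 = 66
O - K - N - B - W - O: 17+8+12+3+10 = 50
O - K - N - W - B - O: 17+8+11+3+7 = 46
O - B - K - W - N - O: 7+20+19+11+9 = 66
O - B - K - N - W - O: 7+20+8+11+10 = 56
O - B - W - K - N - O: 7+3+19+8+9 = 46
O - B - N - K - W - O: 7+12+8+19+10 = 56
O - W - K - B - N - O: 10+19+20+12+9 = 70
O - W - B - K - N - O: 10+3+20+8+9 = 50
The minimum is 46.
One optimal route: O → K → N → W → B → O (or its reverse).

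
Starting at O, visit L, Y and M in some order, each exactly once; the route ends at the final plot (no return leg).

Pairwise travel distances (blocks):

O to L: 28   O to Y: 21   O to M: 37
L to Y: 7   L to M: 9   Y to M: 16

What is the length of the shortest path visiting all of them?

37 blocks — the minimum one-way total.

There are 3! = 6 possible orderings.
O → L → Y → M: 28+7+16 = 51
O → L → M → Y: 28+9+16 = 53
O → Y → L → M: 21+7+9 = 37
O → Y → M → L: 21+16+9 = 46
O → M → L → Y: 37+9+7 = 53
O → M → Y → L: 37+16+7 = 60
The minimum is 37.
One shortest path: O → Y → L → M.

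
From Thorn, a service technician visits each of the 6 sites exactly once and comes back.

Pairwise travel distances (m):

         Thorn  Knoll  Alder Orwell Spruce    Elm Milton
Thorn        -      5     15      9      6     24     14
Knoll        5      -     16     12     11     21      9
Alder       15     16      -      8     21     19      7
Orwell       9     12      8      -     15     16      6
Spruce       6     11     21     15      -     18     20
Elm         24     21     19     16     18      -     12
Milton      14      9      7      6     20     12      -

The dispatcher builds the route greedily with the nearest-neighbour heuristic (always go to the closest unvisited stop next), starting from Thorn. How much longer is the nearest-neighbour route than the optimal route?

3 m longer than the optimal tour.

Thorn: Knoll=5, Spruce=6, Orwell=9, Milton=14, Alder=15, Elm=24 ⇒ Knoll
Knoll: Milton=9, Spruce=11, Orwell=12, Alder=16, Elm=21 ⇒ Milton
Milton: Orwell=6, Alder=7, Elm=12, Spruce=20 ⇒ Orwell
Orwell: Alder=8, Spruce=15, Elm=16 ⇒ Alder
Alder: Elm=19, Spruce=21 ⇒ Elm
Elm: Spruce=18 ⇒ Spruce
NN route Thorn → Knoll → Milton → Orwell → Alder → Elm → Spruce → Thorn costs 71.
Optimal: Thorn → Knoll → Orwell → Alder → Milton → Elm → Spruce → Thorn costs 68 (by enumerating all 360 distinct tours).
Excess = 71 − 68 = 3.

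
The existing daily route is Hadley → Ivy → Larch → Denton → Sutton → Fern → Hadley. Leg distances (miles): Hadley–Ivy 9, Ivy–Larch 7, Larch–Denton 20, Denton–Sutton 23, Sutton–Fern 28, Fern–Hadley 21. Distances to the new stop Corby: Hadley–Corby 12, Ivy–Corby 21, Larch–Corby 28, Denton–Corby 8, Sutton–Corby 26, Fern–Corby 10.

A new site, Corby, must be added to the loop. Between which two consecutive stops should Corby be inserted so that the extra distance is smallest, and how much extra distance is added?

Insertion cost between consecutive stops i–j is d(i,Corby) + d(Corby,j) − d(i,j):
  between Hadley and Ivy: 12 + 21 − 9 = 24
  between Ivy and Larch: 21 + 28 − 7 = 42
  between Larch and Denton: 28 + 8 − 20 = 16
  between Denton and Sutton: 8 + 26 − 23 = 11
  between Sutton and Fern: 26 + 10 − 28 = 8
  between Fern and Hadley: 10 + 12 − 21 = 1
Cheapest insertion is between Fern and Hadley, adding 1.
New total = 108 + 1 = 109.

Adding 1 miles by placing Corby on the Fern–Hadley leg.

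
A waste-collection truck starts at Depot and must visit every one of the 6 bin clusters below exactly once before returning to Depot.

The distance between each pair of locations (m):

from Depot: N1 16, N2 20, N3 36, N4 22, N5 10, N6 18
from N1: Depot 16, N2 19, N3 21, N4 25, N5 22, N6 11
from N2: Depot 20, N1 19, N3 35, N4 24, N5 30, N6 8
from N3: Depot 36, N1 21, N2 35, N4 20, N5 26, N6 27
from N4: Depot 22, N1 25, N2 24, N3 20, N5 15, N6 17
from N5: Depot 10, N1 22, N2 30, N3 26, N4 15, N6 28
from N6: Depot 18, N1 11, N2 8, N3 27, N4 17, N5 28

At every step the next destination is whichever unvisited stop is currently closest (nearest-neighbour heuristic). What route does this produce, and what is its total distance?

Total distance 126 m via the nearest-neighbour route Depot → N5 → N4 → N6 → N2 → N1 → N3 → Depot.

From Depot: distances to unvisited — N5=10, N1=16, N6=18, N2=20, N4=22, N3=36. Nearest is N5 (10).
From N5: distances to unvisited — N4=15, N1=22, N3=26, N6=28, N2=30. Nearest is N4 (15).
From N4: distances to unvisited — N6=17, N3=20, N2=24, N1=25. Nearest is N6 (17).
From N6: distances to unvisited — N2=8, N1=11, N3=27. Nearest is N2 (8).
From N2: distances to unvisited — N1=19, N3=35. Nearest is N1 (19).
From N1: distances to unvisited — N3=21. Nearest is N3 (21).
Return N3→Depot: 36.
Total = 10 + 15 + 17 + 8 + 19 + 21 + 36 = 126.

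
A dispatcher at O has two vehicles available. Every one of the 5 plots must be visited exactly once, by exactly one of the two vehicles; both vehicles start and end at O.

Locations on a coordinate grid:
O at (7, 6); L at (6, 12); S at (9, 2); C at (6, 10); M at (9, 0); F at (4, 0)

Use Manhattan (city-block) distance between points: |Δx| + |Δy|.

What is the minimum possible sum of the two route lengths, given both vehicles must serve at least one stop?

36 — the smallest possible combined total.

Check every non-empty split of the stops between the two vehicles; for each half take its own optimal tour:
  {L} + {S, C, M, F}: 14 + 30 = 44
  {S} + {L, C, M, F}: 12 + 34 = 46
  {L, S} + {C, M, F}: 26 + 30 = 56
  {C} + {L, S, M, F}: 10 + 34 = 44
  {L, C} + {S, M, F}: 14 + 22 = 36
  {S, C} + {L, M, F}: 22 + 34 = 56
  … (15 splits in total)
Best: vehicle 1 O → L → C → O = 14; vehicle 2 O → S → M → F → O = 22; combined 36.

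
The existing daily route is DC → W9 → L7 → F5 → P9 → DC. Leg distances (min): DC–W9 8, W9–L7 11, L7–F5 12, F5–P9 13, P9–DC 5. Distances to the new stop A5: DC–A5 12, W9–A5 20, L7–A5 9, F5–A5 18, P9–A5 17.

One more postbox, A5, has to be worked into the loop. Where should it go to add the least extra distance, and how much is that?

Insertion cost between consecutive stops i–j is d(i,A5) + d(A5,j) − d(i,j):
  between DC and W9: 12 + 20 − 8 = 24
  between W9 and L7: 20 + 9 − 11 = 18
  between L7 and F5: 9 + 18 − 12 = 15
  between F5 and P9: 18 + 17 − 13 = 22
  between P9 and DC: 17 + 12 − 5 = 24
Cheapest insertion is between L7 and F5, adding 15.
New total = 49 + 15 = 64.

Adding 15 min by placing A5 on the L7–F5 leg.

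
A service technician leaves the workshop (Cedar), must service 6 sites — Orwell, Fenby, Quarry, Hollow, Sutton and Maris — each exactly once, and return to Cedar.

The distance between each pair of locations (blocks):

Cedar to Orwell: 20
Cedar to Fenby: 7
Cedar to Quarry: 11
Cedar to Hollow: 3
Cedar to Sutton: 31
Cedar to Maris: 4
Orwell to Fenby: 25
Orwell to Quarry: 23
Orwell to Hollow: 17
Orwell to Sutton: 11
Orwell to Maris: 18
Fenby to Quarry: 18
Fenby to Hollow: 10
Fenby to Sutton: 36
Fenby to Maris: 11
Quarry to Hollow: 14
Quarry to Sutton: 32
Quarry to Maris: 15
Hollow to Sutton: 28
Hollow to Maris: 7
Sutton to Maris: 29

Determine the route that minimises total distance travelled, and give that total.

Shortest round trip = 96 blocks.

There are 360 distinct closed tours to check (reversals are equivalent).
Cedar → Orwell → Fenby → Quarry → Hollow → Sutton → Maris → Cedar: 20+25+18+14+28+29+4 = 138
Cedar → Orwell → Fenby → Quarry → Hollow → Maris → Sutton → Cedar: 20+25+18+14+7+29+31 = 144
Cedar → Orwell → Fenby → Quarry → Sutton → Hollow → Maris → Cedar: 20+25+18+32+28+7+4 = 134
Cedar → Orwell → Fenby → Quarry → Sutton → Maris → Hollow → Cedar: 20+25+18+32+29+7+3 = 134
Cedar → Orwell → Fenby → Quarry → Maris → Hollow → Sutton → Cedar: 20+25+18+15+7+28+31 = 144
Cedar → Orwell → Fenby → Quarry → Maris → Sutton → Hollow → Cedar: 20+25+18+15+29+28+3 = 138
Cedar → Orwell → Fenby → Hollow → Quarry → Sutton → Maris → Cedar: 20+25+10+14+32+29+4 = 134
Cedar → Orwell → Fenby → Hollow → Quarry → Maris → Sutton → Cedar: 20+25+10+14+15+29+31 = 144
… (352 more)
Cedar → Fenby → Quarry → Sutton → Orwell → Hollow → Maris → Cedar: 7+18+32+11+17+7+4 = 96  ← best
The minimum is 96.
One optimal route: Cedar → Fenby → Quarry → Sutton → Orwell → Hollow → Maris → Cedar (or its reverse).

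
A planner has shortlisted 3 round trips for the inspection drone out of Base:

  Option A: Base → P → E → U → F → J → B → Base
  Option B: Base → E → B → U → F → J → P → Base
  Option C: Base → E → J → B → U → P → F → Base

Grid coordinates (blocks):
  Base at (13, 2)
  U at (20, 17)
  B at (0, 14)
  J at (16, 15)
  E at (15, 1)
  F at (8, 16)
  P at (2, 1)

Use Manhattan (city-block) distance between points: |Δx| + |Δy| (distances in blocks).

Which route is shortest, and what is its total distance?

110 blocks — Option A is the shortest.

Option A: 12 + 13 + 21 + 13 + 9 + 17 + 25 = 110
Option B: 3 + 28 + 23 + 13 + 9 + 28 + 12 = 116
Option C: 3 + 15 + 17 + 23 + 34 + 21 + 19 = 132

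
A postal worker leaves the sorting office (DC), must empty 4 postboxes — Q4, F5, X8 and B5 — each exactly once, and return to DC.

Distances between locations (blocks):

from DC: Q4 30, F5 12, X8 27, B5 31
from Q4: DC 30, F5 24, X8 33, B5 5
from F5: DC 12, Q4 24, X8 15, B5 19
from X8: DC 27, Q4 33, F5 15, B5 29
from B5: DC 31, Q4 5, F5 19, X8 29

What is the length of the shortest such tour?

Minimum total distance: 91 blocks.

With 4 stops there are 4!/2 = 12 distinct round trips (a route and its reverse cost the same).
DC - Q4 - F5 - X8 - B5 - DC: 30+24+15+29+31 = 129
DC - Q4 - F5 - B5 - X8 - DC: 30+24+19+29+27 = 129
DC - Q4 - X8 - F5 - B5 - DC: 30+33+15+19+31 = 128
DC - Q4 - X8 - B5 - F5 - DC: 30+33+29+19+12 = 123
DC - Q4 - B5 - F5 - X8 - DC: 30+5+19+15+27 = 96
DC - Q4 - B5 - X8 - F5 - DC: 30+5+29+15+12 = 91
DC - F5 - Q4 - X8 - B5 - DC: 12+24+33+29+31 = 129
DC - F5 - Q4 - B5 - X8 - DC: 12+24+5+29+27 = 97
DC - F5 - X8 - Q4 - B5 - DC: 12+15+33+5+31 = 96
DC - F5 - B5 - Q4 - X8 - DC: 12+19+5+33+27 = 96
DC - X8 - Q4 - F5 - B5 - DC: 27+33+24+19+31 = 134
DC - X8 - F5 - Q4 - B5 - DC: 27+15+24+5+31 = 102
The minimum is 91.
One optimal route: DC → Q4 → B5 → X8 → F5 → DC (or its reverse).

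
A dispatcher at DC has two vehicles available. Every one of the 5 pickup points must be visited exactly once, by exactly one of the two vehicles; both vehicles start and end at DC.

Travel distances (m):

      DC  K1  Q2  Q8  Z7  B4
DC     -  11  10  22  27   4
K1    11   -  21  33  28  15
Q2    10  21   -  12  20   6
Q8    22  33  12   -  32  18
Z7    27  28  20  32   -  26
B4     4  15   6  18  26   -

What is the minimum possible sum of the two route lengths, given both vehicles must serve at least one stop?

Minimum combined distance: 101 m.

There are 2^4 − 1 = 15 ways to divide the 5 stops into two non-empty groups. For each, the best each vehicle can do is its own shortest tour through its group:
  {K1} + {Q2, Q8, Z7, B4}: 22 + 81 = 103
  {Q2} + {K1, Q8, Z7, B4}: 20 + 93 = 113
  {K1, Q2} + {Q8, Z7, B4}: 42 + 81 = 123
  {Q8} + {K1, Q2, Z7, B4}: 44 + 69 = 113
  {K1, Q8} + {Q2, Z7, B4}: 66 + 57 = 123
  {Q2, Q8} + {K1, Z7, B4}: 44 + 69 = 113
  … (15 splits in total)
  {K1, Q2, Q8, Z7} + {B4}: 93 + 8 = 101  ← best
Best: vehicle 1 DC → K1 → Z7 → Q2 → Q8 → DC = 93; vehicle 2 DC → B4 → DC = 8; combined 101.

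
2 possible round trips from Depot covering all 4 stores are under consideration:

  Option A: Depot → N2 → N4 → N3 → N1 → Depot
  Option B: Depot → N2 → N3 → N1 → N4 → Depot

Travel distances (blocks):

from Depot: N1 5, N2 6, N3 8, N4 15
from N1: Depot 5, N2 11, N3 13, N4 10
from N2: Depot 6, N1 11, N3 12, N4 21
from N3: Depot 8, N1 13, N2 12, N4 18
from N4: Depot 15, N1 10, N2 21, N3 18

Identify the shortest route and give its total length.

Shortest is Option B, total 56 blocks.

Option A: 6 + 21 + 18 + 13 + 5 = 63
Option B: 6 + 12 + 13 + 10 + 15 = 56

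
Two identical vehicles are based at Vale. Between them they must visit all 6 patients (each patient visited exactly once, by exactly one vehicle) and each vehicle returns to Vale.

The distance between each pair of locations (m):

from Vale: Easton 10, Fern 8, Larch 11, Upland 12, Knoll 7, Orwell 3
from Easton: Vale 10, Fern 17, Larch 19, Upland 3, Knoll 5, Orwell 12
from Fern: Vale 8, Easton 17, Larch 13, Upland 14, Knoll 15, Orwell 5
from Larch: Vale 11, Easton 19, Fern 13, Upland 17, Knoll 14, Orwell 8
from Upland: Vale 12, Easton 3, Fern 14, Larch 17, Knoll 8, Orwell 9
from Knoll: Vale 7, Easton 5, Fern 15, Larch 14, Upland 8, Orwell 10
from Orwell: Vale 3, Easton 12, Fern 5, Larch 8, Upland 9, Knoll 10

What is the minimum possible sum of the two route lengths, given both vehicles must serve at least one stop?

Check every non-empty split of the stops between the two vehicles; for each half take its own optimal tour:
  {Easton} + {Fern, Larch, Upland, Knoll, Orwell}: 20 + 53 = 73
  {Fern} + {Easton, Larch, Upland, Knoll, Orwell}: 16 + 43 = 59
  {Easton, Fern} + {Larch, Upland, Knoll, Orwell}: 35 + 43 = 78
  {Larch} + {Easton, Fern, Upland, Knoll, Orwell}: 22 + 37 = 59
  {Easton, Larch} + {Fern, Upland, Knoll, Orwell}: 40 + 37 = 77
  {Fern, Larch} + {Easton, Upland, Knoll, Orwell}: 32 + 27 = 59
  … (31 splits in total)
Best: vehicle 1 Vale → Fern → Vale = 16; vehicle 2 Vale → Larch → Orwell → Upland → Easton → Knoll → Vale = 43; combined 59.

59 m — the smallest possible combined total.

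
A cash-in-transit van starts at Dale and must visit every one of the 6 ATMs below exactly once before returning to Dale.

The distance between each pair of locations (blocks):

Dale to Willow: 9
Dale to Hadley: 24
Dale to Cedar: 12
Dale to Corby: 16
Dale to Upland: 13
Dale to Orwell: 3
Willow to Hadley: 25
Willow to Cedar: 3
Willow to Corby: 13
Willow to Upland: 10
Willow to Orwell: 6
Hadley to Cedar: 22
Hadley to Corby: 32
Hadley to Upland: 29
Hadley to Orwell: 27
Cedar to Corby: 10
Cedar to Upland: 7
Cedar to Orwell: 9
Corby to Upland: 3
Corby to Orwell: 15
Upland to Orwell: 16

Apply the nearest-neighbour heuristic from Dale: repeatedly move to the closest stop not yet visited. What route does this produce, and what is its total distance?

At Dale the remaining stops are Orwell 3, Willow 9, Cedar 12, Upland 13, Corby 16, Hadley 24; go to Orwell.
At Orwell the remaining stops are Willow 6, Cedar 9, Corby 15, Upland 16, Hadley 27; go to Willow.
At Willow the remaining stops are Cedar 3, Upland 10, Corby 13, Hadley 25; go to Cedar.
At Cedar the remaining stops are Upland 7, Corby 10, Hadley 22; go to Upland.
At Upland the remaining stops are Corby 3, Hadley 29; go to Corby.
At Corby the remaining stops are Hadley 32; go to Hadley.
Return Hadley→Dale: 24.
Total = 3 + 6 + 3 + 7 + 3 + 32 + 24 = 78.

78 blocks along Dale → Orwell → Willow → Cedar → Upland → Corby → Hadley → Dale.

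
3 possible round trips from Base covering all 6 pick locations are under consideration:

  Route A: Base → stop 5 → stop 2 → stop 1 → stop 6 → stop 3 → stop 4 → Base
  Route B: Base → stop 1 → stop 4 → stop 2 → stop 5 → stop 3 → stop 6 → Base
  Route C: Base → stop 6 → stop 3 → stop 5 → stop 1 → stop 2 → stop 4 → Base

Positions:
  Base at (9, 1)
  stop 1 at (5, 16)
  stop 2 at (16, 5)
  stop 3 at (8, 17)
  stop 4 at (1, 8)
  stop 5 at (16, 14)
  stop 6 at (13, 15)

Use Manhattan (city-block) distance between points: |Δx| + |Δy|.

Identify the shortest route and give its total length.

94 — Route B is the shortest.

Route A: 20 + 9 + 22 + 9 + 7 + 16 + 15 = 98
Route B: 19 + 12 + 18 + 9 + 11 + 7 + 18 = 94
Route C: 18 + 7 + 11 + 13 + 22 + 18 + 15 = 104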